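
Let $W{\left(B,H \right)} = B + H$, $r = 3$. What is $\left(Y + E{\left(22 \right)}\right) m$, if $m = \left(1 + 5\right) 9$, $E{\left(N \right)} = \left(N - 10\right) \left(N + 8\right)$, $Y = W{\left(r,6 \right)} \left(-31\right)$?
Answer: $4374$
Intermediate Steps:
$Y = -279$ ($Y = \left(3 + 6\right) \left(-31\right) = 9 \left(-31\right) = -279$)
$E{\left(N \right)} = \left(-10 + N\right) \left(8 + N\right)$
$m = 54$ ($m = 6 \cdot 9 = 54$)
$\left(Y + E{\left(22 \right)}\right) m = \left(-279 - \left(124 - 484\right)\right) 54 = \left(-279 - -360\right) 54 = \left(-279 + 360\right) 54 = 81 \cdot 54 = 4374$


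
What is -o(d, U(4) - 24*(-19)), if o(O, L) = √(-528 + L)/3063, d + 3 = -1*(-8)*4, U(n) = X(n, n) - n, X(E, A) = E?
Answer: -2*I*√2/1021 ≈ -0.0027703*I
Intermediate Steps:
U(n) = 0 (U(n) = n - n = 0)
d = 29 (d = -3 - 1*(-8)*4 = -3 + 8*4 = -3 + 32 = 29)
o(O, L) = √(-528 + L)/3063 (o(O, L) = √(-528 + L)*(1/3063) = √(-528 + L)/3063)
-o(d, U(4) - 24*(-19)) = -√(-528 + (0 - 24*(-19)))/3063 = -√(-528 + (0 + 456))/3063 = -√(-528 + 456)/3063 = -√(-72)/3063 = -6*I*√2/3063 = -2*I*√2/1021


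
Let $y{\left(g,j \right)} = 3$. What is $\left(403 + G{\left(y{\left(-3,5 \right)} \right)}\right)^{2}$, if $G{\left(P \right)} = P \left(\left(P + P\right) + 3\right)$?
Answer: $184900$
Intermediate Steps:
$G{\left(P \right)} = P \left(3 + 2 P\right)$ ($G{\left(P \right)} = P \left(2 P + 3\right) = P \left(3 + 2 P\right)$)
$\left(403 + G{\left(y{\left(-3,5 \right)} \right)}\right)^{2} = \left(403 + 3 \left(3 + 2 \cdot 3\right)\right)^{2} = \left(403 + 3 \left(3 + 6\right)\right)^{2} = \left(403 + 3 \cdot 9\right)^{2} = \left(403 + 27\right)^{2} = 430^{2} = 184900$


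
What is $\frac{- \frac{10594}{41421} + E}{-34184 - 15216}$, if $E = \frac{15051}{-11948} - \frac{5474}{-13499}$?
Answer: $\frac{10227916721}{455204276218848} \approx 2.2469 \cdot 10^{-5}$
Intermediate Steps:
$E = - \frac{4750693}{5561588}$ ($E = 15051 \left(- \frac{1}{11948}\right) - - \frac{5474}{13499} = - \frac{519}{412} + \frac{5474}{13499} = - \frac{4750693}{5561588} \approx -0.8542$)
$\frac{- \frac{10594}{41421} + E}{-34184 - 15216} = \frac{- \frac{10594}{41421} - \frac{4750693}{5561588}}{-34184 - 15216} = \frac{\left(-10594\right) \frac{1}{41421} - \frac{4750693}{5561588}}{-49400} = \left(- \frac{10594}{41421} - \frac{4750693}{5561588}\right) \left(- \frac{1}{49400}\right) = \left(- \frac{255697918025}{230366536548}\right) \left(- \frac{1}{49400}\right) = \frac{10227916721}{455204276218848}$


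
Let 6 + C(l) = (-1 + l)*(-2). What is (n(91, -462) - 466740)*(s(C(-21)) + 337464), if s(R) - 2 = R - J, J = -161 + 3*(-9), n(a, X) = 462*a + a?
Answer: -143386387044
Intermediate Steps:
n(a, X) = 463*a
J = -188 (J = -161 - 27 = -188)
C(l) = -4 - 2*l (C(l) = -6 + (-1 + l)*(-2) = -6 + (2 - 2*l) = -4 - 2*l)
s(R) = 190 + R (s(R) = 2 + (R - 1*(-188)) = 2 + (R + 188) = 2 + (188 + R) = 190 + R)
(n(91, -462) - 466740)*(s(C(-21)) + 337464) = (463*91 - 466740)*((190 + (-4 - 2*(-21))) + 337464) = (42133 - 466740)*((190 + (-4 + 42)) + 337464) = -424607*((190 + 38) + 337464) = -424607*(228 + 337464) = -424607*337692 = -143386387044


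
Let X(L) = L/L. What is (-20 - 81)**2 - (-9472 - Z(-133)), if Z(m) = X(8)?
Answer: 19674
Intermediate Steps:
X(L) = 1
Z(m) = 1
(-20 - 81)**2 - (-9472 - Z(-133)) = (-20 - 81)**2 - (-9472 - 1*1) = (-101)**2 - (-9472 - 1) = 10201 - 1*(-9473) = 10201 + 9473 = 19674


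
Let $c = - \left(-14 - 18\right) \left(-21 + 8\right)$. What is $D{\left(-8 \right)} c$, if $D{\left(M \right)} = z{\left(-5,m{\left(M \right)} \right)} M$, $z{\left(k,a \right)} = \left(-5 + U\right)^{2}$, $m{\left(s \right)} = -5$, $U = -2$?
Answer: $163072$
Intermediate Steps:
$z{\left(k,a \right)} = 49$ ($z{\left(k,a \right)} = \left(-5 - 2\right)^{2} = \left(-7\right)^{2} = 49$)
$D{\left(M \right)} = 49 M$
$c = -416$ ($c = - \left(-32\right) \left(-13\right) = \left(-1\right) 416 = -416$)
$D{\left(-8 \right)} c = 49 \left(-8\right) \left(-416\right) = \left(-392\right) \left(-416\right) = 163072$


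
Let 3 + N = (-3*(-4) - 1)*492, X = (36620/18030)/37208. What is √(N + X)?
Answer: √1521461999019280467/16771506 ≈ 73.546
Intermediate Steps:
X = 1831/33543012 (X = (36620*(1/18030))*(1/37208) = (3662/1803)*(1/37208) = 1831/33543012 ≈ 5.4587e-5)
N = 5409 (N = -3 + (-3*(-4) - 1)*492 = -3 + (12 - 1)*492 = -3 + 11*492 = -3 + 5412 = 5409)
√(N + X) = √(5409 + 1831/33543012) = √(181434153739/33543012) = √1521461999019280467/16771506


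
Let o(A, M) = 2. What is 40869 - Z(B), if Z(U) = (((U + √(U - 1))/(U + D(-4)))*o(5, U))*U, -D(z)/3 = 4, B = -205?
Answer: 8952623/217 - 410*I*√206/217 ≈ 41256.0 - 27.118*I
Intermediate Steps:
D(z) = -12 (D(z) = -3*4 = -12)
Z(U) = 2*U*(U + √(-1 + U))/(-12 + U) (Z(U) = (((U + √(U - 1))/(U - 12))*2)*U = (((U + √(-1 + U))/(-12 + U))*2)*U = (2*(U + √(-1 + U))/(-12 + U))*U = 2*U*(U + √(-1 + U))/(-12 + U))
40869 - Z(B) = 40869 - 2*(-205)*(-205 + √(-1 - 205))/(-12 - 205) = 40869 - 2*(-205)*(-205 + √(-206))/(-217) = 40869 - 2*(-205)*(-1)*(-205 + I*√206)/217 = 40869 - (-84050/217 + 410*I*√206/217) = 40869 + (84050/217 - 410*I*√206/217) = 8952623/217 - 410*I*√206/217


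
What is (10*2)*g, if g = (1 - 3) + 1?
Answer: -20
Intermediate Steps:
g = -1 (g = -2 + 1 = -1)
(10*2)*g = (10*2)*(-1) = 20*(-1) = -20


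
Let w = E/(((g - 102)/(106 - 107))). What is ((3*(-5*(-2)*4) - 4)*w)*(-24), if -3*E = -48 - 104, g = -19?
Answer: -141056/121 ≈ -1165.8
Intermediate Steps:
E = 152/3 (E = -(-48 - 104)/3 = -1/3*(-152) = 152/3 ≈ 50.667)
w = 152/363 (w = 152/(3*(((-19 - 102)/(106 - 107)))) = 152/(3*((-121/(-1)))) = 152/(3*((-121*(-1)))) = (152/3)/121 = (152/3)*(1/121) = 152/363 ≈ 0.41873)
((3*(-5*(-2)*4) - 4)*w)*(-24) = ((3*(-5*(-2)*4) - 4)*(152/363))*(-24) = ((3*(10*4) - 4)*(152/363))*(-24) = ((3*40 - 4)*(152/363))*(-24) = ((120 - 4)*(152/363))*(-24) = (116*(152/363))*(-24) = (17632/363)*(-24) = -141056/121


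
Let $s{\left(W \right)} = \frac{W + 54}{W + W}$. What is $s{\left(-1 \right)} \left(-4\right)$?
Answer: $106$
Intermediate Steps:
$s{\left(W \right)} = \frac{54 + W}{2 W}$
$s{\left(-1 \right)} \left(-4\right) = \frac{54 - 1}{2 \left(-1\right)} \left(-4\right) = \frac{1}{2} \left(-1\right) 53 \left(-4\right) = \left(- \frac{53}{2}\right) \left(-4\right) = 106$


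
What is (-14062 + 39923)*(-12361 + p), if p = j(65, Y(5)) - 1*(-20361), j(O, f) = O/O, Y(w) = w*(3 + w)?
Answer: 206913861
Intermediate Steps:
j(O, f) = 1
p = 20362 (p = 1 - 1*(-20361) = 1 + 20361 = 20362)
(-14062 + 39923)*(-12361 + p) = (-14062 + 39923)*(-12361 + 20362) = 25861*8001 = 206913861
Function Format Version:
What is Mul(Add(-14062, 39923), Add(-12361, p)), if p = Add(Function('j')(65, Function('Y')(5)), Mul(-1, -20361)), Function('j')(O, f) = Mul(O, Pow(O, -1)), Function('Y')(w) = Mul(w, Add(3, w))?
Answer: 206913861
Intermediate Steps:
Function('j')(O, f) = 1
p = 20362 (p = Add(1, Mul(-1, -20361)) = Add(1, 20361) = 20362)
Mul(Add(-14062, 39923), Add(-12361, p)) = Mul(Add(-14062, 39923), Add(-12361, 20362)) = Mul(25861, 8001) = 206913861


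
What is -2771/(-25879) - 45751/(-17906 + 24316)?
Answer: -1166228019/165884390 ≈ -7.0304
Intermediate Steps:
-2771/(-25879) - 45751/(-17906 + 24316) = -2771*(-1/25879) - 45751/6410 = 2771/25879 - 45751*1/6410 = 2771/25879 - 45751/6410 = -1166228019/165884390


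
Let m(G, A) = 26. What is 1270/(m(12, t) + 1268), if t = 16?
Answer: 635/647 ≈ 0.98145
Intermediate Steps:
1270/(m(12, t) + 1268) = 1270/(26 + 1268) = 1270/1294 = 1270*(1/1294) = 635/647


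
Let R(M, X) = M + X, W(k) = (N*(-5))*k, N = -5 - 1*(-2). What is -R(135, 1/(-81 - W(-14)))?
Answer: -17416/129 ≈ -135.01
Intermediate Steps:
N = -3 (N = -5 + 2 = -3)
W(k) = 15*k (W(k) = (-3*(-5))*k = 15*k)
-R(135, 1/(-81 - W(-14))) = -(135 + 1/(-81 - 15*(-14))) = -(135 + 1/(-81 - 1*(-210))) = -(135 + 1/(-81 + 210)) = -(135 + 1/129) = -1*17416/129 = -17416/129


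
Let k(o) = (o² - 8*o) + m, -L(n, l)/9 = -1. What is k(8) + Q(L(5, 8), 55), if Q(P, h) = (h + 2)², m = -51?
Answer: 3198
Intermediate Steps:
L(n, l) = 9 (L(n, l) = -9*(-1) = 9)
k(o) = -51 + o² - 8*o (k(o) = (o² - 8*o) - 51 = -51 + o² - 8*o)
Q(P, h) = (2 + h)²
k(8) + Q(L(5, 8), 55) = (-51 + 8² - 8*8) + (2 + 55)² = (-51 + 64 - 64) + 57² = -51 + 3249 = 3198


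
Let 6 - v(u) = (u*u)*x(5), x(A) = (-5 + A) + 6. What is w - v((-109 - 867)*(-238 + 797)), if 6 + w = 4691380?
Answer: 1785976097704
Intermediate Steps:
x(A) = 1 + A
v(u) = 6 - 6*u**2 (v(u) = 6 - u*u*(1 + 5) = 6 - u**2*6 = 6 - 6*u**2)
w = 4691374 (w = -6 + 4691380 = 4691374)
w - v((-109 - 867)*(-238 + 797)) = 4691374 - (6 - 6*(-238 + 797)**2*(-109 - 867)**2) = 4691374 - (6 - 6*(-976*559)**2) = 4691374 - (6 - 6*(-545584)**2) = 4691374 - (6 - 6*297661901056) = 4691374 - (6 - 1785971406336) = 4691374 - 1*(-1785971406330) = 4691374 + 1785971406330 = 1785976097704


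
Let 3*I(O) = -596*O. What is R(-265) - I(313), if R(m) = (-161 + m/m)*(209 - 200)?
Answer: 182228/3 ≈ 60743.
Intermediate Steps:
I(O) = -596*O/3 (I(O) = (-596*O)/3 = -596*O/3)
R(m) = -1440 (R(m) = (-161 + 1)*9 = -160*9 = -1440)
R(-265) - I(313) = -1440 - (-596)*313/3 = -1440 - 1*(-186548/3) = -1440 + 186548/3 = 182228/3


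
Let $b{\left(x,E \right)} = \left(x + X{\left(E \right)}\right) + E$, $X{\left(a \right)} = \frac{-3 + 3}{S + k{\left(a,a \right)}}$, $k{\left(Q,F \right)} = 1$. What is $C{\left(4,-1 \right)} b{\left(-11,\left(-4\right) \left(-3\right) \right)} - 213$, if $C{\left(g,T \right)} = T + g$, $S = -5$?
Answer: $-210$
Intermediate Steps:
$X{\left(a \right)} = 0$ ($X{\left(a \right)} = \frac{-3 + 3}{-5 + 1} = \frac{0}{-4} = 0 \left(- \frac{1}{4}\right) = 0$)
$b{\left(x,E \right)} = E + x$ ($b{\left(x,E \right)} = \left(x + 0\right) + E = x + E = E + x$)
$C{\left(4,-1 \right)} b{\left(-11,\left(-4\right) \left(-3\right) \right)} - 213 = \left(-1 + 4\right) \left(\left(-4\right) \left(-3\right) - 11\right) - 213 = 3 \left(12 - 11\right) - 213 = 3 \cdot 1 - 213 = 3 - 213 = -210$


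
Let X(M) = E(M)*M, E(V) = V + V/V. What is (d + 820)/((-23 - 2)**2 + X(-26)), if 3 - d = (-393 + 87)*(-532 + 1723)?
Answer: 365269/1275 ≈ 286.49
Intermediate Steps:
E(V) = 1 + V (E(V) = V + 1 = 1 + V)
d = 364449 (d = 3 - (-393 + 87)*(-532 + 1723) = 3 - (-306)*1191 = 3 - 1*(-364446) = 3 + 364446 = 364449)
X(M) = M*(1 + M) (X(M) = (1 + M)*M = M*(1 + M))
(d + 820)/((-23 - 2)**2 + X(-26)) = (364449 + 820)/((-23 - 2)**2 - 26*(1 - 26)) = 365269/((-25)**2 - 26*(-25)) = 365269/(625 + 650) = 365269/1275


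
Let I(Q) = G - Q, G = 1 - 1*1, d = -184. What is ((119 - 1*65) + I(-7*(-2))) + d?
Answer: -144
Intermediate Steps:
G = 0 (G = 1 - 1 = 0)
I(Q) = -Q (I(Q) = 0 - Q = -Q)
((119 - 1*65) + I(-7*(-2))) + d = ((119 - 1*65) - (-7)*(-2)) - 184 = ((119 - 65) - 1*14) - 184 = (54 - 14) - 184 = 40 - 184 = -144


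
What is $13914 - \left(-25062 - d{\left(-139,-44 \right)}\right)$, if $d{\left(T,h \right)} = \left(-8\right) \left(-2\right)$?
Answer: $38992$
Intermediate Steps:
$d{\left(T,h \right)} = 16$
$13914 - \left(-25062 - d{\left(-139,-44 \right)}\right) = 13914 - \left(-25062 - 16\right) = 13914 - -25078 = 13914 + 25078 = 38992$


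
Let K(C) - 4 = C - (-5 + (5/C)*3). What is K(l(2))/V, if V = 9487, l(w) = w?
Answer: 7/18974 ≈ 0.00036893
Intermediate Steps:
K(C) = 9 + C - 15/C (K(C) = 4 + (C - (-5 + (5/C)*3)) = 4 + (C - (-5 + 15/C)) = 4 + (C + (5 - 15/C)) = 4 + (5 + C - 15/C) = 9 + C - 15/C)
K(l(2))/V = (9 + 2 - 15/2)/9487 = (9 + 2 - 15*½)*(1/9487) = (9 + 2 - 15/2)*(1/9487) = (7/2)*(1/9487) = 7/18974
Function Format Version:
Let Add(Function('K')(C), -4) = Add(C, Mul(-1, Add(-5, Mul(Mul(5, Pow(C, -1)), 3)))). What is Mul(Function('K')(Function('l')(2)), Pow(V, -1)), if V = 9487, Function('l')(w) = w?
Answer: Rational(7, 18974) ≈ 0.00036893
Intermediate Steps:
Function('K')(C) = Add(9, C, Mul(-15, Pow(C, -1))) (Function('K')(C) = Add(4, Add(C, Mul(-1, Add(-5, Mul(Mul(5, Pow(C, -1)), 3))))) = Add(4, Add(C, Mul(-1, Add(-5, Mul(15, Pow(C, -1)))))) = Add(4, Add(C, Add(5, Mul(-15, Pow(C, -1))))) = Add(4, Add(5, C, Mul(-15, Pow(C, -1)))) = Add(9, C, Mul(-15, Pow(C, -1))))
Mul(Function('K')(Function('l')(2)), Pow(V, -1)) = Mul(Add(9, 2, Mul(-15, Pow(2, -1))), Pow(9487, -1)) = Mul(Add(9, 2, Mul(-15, Rational(1, 2))), Rational(1, 9487)) = Mul(Add(9, 2, Rational(-15, 2)), Rational(1, 9487)) = Mul(Rational(7, 2), Rational(1, 9487)) = Rational(7, 18974)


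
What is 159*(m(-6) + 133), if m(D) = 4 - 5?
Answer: 20988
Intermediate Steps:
m(D) = -1
159*(m(-6) + 133) = 159*(-1 + 133) = 159*132 = 20988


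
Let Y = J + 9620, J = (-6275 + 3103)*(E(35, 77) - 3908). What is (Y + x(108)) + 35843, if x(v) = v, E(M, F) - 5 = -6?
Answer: 12444919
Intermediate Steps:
E(M, F) = -1 (E(M, F) = 5 - 6 = -1)
J = 12399348 (J = (-6275 + 3103)*(-1 - 3908) = -3172*(-3909) = 12399348)
Y = 12408968 (Y = 12399348 + 9620 = 12408968)
(Y + x(108)) + 35843 = (12408968 + 108) + 35843 = 12409076 + 35843 = 12444919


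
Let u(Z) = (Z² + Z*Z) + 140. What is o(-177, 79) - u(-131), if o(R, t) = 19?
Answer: -34443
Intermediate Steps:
u(Z) = 140 + 2*Z² (u(Z) = (Z² + Z²) + 140 = 2*Z² + 140 = 140 + 2*Z²)
o(-177, 79) - u(-131) = 19 - (140 + 2*(-131)²) = 19 - (140 + 2*17161) = 19 - (140 + 34322) = 19 - 1*34462 = 19 - 34462 = -34443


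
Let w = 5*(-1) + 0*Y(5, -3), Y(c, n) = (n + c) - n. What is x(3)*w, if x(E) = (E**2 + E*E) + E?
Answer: -105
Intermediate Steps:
Y(c, n) = c (Y(c, n) = (c + n) - n = c)
x(E) = E + 2*E**2 (x(E) = (E**2 + E**2) + E = 2*E**2 + E = E + 2*E**2)
w = -5 (w = 5*(-1) + 0*5 = -5 + 0 = -5)
x(3)*w = (3*(1 + 2*3))*(-5) = (3*(1 + 6))*(-5) = (3*7)*(-5) = 21*(-5) = -105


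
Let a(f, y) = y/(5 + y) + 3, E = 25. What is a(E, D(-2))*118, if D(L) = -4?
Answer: -118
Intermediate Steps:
a(f, y) = 3 + y/(5 + y)
a(E, D(-2))*118 = ((15 + 4*(-4))/(5 - 4))*118 = ((15 - 16)/1)*118 = (1*(-1))*118 = -1*118 = -118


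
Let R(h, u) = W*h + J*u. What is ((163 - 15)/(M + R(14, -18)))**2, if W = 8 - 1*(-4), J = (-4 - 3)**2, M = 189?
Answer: 21904/275625 ≈ 0.079470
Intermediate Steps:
J = 49 (J = (-7)**2 = 49)
W = 12 (W = 8 + 4 = 12)
R(h, u) = 12*h + 49*u
((163 - 15)/(M + R(14, -18)))**2 = ((163 - 15)/(189 + (12*14 + 49*(-18))))**2 = (148/(189 + (168 - 882)))**2 = (148/(189 - 714))**2 = (148/(-525))**2 = (148*(-1/525))**2 = (-148/525)**2 = 21904/275625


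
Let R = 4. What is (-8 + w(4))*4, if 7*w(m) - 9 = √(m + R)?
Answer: -188/7 + 8*√2/7 ≈ -25.241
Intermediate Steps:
w(m) = 9/7 + √(4 + m)/7 (w(m) = 9/7 + √(m + 4)/7 = 9/7 + √(4 + m)/7)
(-8 + w(4))*4 = (-8 + (9/7 + √(4 + 4)/7))*4 = (-8 + (9/7 + √8/7))*4 = (-8 + (9/7 + (2*√2)/7))*4 = (-8 + (9/7 + 2*√2/7))*4 = (-47/7 + 2*√2/7)*4 = -188/7 + 8*√2/7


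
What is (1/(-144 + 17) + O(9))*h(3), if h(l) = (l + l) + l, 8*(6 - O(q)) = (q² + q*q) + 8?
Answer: -69759/508 ≈ -137.32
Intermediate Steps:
O(q) = 5 - q²/4 (O(q) = 6 - ((q² + q*q) + 8)/8 = 6 - ((q² + q²) + 8)/8 = 6 - (2*q² + 8)/8 = 6 - (8 + 2*q²)/8 = 6 + (-1 - q²/4) = 5 - q²/4)
h(l) = 3*l (h(l) = 2*l + l = 3*l)
(1/(-144 + 17) + O(9))*h(3) = (1/(-144 + 17) + (5 - ¼*9²))*(3*3) = (1/(-127) + (5 - ¼*81))*9 = (-1/127 + (5 - 81/4))*9 = (-1/127 - 61/4)*9 = -7751/508*9 = -69759/508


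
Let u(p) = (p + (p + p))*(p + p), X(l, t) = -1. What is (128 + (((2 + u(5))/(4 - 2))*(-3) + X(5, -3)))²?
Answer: 10201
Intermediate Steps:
u(p) = 6*p² (u(p) = (p + 2*p)*(2*p) = (3*p)*(2*p) = 6*p²)
(128 + (((2 + u(5))/(4 - 2))*(-3) + X(5, -3)))² = (128 + (((2 + 6*5²)/(4 - 2))*(-3) - 1))² = (128 + (((2 + 6*25)/2)*(-3) - 1))² = (128 + (((2 + 150)*(½))*(-3) - 1))² = (128 + ((152*(½))*(-3) - 1))² = (128 + (76*(-3) - 1))² = (128 + (-228 - 1))² = (128 - 229)² = (-101)² = 10201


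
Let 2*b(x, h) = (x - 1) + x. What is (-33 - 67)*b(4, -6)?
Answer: -350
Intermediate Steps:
b(x, h) = -½ + x (b(x, h) = ((x - 1) + x)/2 = ((-1 + x) + x)/2 = (-1 + 2*x)/2 = -½ + x)
(-33 - 67)*b(4, -6) = (-33 - 67)*(-½ + 4) = -100*7/2 = -350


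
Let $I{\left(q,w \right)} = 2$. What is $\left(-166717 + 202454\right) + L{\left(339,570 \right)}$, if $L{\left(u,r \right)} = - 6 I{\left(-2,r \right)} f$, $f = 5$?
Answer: $35677$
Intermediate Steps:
$L{\left(u,r \right)} = -60$ ($L{\left(u,r \right)} = \left(-6\right) 2 \cdot 5 = \left(-12\right) 5 = -60$)
$\left(-166717 + 202454\right) + L{\left(339,570 \right)} = \left(-166717 + 202454\right) - 60 = 35737 - 60 = 35677$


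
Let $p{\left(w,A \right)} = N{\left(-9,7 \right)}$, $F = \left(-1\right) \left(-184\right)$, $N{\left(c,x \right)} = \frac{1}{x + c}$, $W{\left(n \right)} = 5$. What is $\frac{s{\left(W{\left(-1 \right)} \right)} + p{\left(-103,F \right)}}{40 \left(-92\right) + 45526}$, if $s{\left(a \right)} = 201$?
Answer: $\frac{401}{83692} \approx 0.0047914$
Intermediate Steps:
$N{\left(c,x \right)} = \frac{1}{c + x}$
$F = 184$
$p{\left(w,A \right)} = - \frac{1}{2}$ ($p{\left(w,A \right)} = \frac{1}{-9 + 7} = \frac{1}{-2} = - \frac{1}{2}$)
$\frac{s{\left(W{\left(-1 \right)} \right)} + p{\left(-103,F \right)}}{40 \left(-92\right) + 45526} = \frac{201 - \frac{1}{2}}{40 \left(-92\right) + 45526} = \frac{401}{2 \left(-3680 + 45526\right)} = \frac{401}{2 \cdot 41846} = \frac{401}{2} \cdot \frac{1}{41846} = \frac{401}{83692}$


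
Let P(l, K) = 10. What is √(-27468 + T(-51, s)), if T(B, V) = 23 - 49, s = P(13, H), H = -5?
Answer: I*√27494 ≈ 165.81*I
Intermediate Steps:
s = 10
T(B, V) = -26
√(-27468 + T(-51, s)) = √(-27468 - 26) = √(-27494) = I*√27494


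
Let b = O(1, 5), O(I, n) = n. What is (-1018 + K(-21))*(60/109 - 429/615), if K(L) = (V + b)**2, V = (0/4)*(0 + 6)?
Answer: 3263991/22345 ≈ 146.07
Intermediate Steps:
b = 5
V = 0 (V = (0*(1/4))*6 = 0*6 = 0)
K(L) = 25 (K(L) = (0 + 5)**2 = 5**2 = 25)
(-1018 + K(-21))*(60/109 - 429/615) = (-1018 + 25)*(60/109 - 429/615) = -993*(60*(1/109) - 429*1/615) = -993*(60/109 - 143/205) = -993*(-3287/22345) = 3263991/22345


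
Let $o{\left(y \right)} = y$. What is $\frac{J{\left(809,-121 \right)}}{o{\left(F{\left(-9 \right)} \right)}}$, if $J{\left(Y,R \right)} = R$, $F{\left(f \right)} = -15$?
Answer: $\frac{121}{15} \approx 8.0667$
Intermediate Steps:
$\frac{J{\left(809,-121 \right)}}{o{\left(F{\left(-9 \right)} \right)}} = - \frac{121}{-15} = \left(-121\right) \left(- \frac{1}{15}\right) = \frac{121}{15}$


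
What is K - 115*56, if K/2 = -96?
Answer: -6632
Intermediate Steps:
K = -192 (K = 2*(-96) = -192)
K - 115*56 = -192 - 115*56 = -192 - 6440 = -6632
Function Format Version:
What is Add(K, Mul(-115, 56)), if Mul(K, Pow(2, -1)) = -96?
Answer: -6632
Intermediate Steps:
K = -192 (K = Mul(2, -96) = -192)
Add(K, Mul(-115, 56)) = Add(-192, Mul(-115, 56)) = Add(-192, -6440) = -6632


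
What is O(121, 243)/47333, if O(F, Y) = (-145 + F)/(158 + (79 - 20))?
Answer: -24/10271261 ≈ -2.3366e-6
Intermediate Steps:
O(F, Y) = -145/217 + F/217 (O(F, Y) = (-145 + F)/(158 + 59) = (-145 + F)/217 = (-145 + F)*(1/217) = -145/217 + F/217)
O(121, 243)/47333 = (-145/217 + (1/217)*121)/47333 = (-145/217 + 121/217)*(1/47333) = -24/217*1/47333 = -24/10271261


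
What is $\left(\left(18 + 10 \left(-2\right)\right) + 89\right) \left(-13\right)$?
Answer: $-1131$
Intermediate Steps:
$\left(\left(18 + 10 \left(-2\right)\right) + 89\right) \left(-13\right) = \left(\left(18 - 20\right) + 89\right) \left(-13\right) = \left(-2 + 89\right) \left(-13\right) = 87 \left(-13\right) = -1131$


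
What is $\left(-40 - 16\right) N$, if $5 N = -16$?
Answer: $\frac{896}{5} \approx 179.2$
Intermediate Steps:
$N = - \frac{16}{5}$ ($N = \frac{1}{5} \left(-16\right) = - \frac{16}{5} \approx -3.2$)
$\left(-40 - 16\right) N = \left(-40 - 16\right) \left(- \frac{16}{5}\right) = \left(-56\right) \left(- \frac{16}{5}\right) = \frac{896}{5}$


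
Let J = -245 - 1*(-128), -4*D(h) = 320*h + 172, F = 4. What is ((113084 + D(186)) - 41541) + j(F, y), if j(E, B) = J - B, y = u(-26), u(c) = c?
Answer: 56529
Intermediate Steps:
D(h) = -43 - 80*h (D(h) = -(320*h + 172)/4 = -(172 + 320*h)/4 = -43 - 80*h)
J = -117 (J = -245 + 128 = -117)
y = -26
j(E, B) = -117 - B
((113084 + D(186)) - 41541) + j(F, y) = ((113084 + (-43 - 80*186)) - 41541) + (-117 - 1*(-26)) = ((113084 + (-43 - 14880)) - 41541) + (-117 + 26) = ((113084 - 14923) - 41541) - 91 = (98161 - 41541) - 91 = 56620 - 91 = 56529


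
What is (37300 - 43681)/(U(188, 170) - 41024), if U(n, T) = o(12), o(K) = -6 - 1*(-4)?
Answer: 6381/41026 ≈ 0.15554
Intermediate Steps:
o(K) = -2 (o(K) = -6 + 4 = -2)
U(n, T) = -2
(37300 - 43681)/(U(188, 170) - 41024) = (37300 - 43681)/(-2 - 41024) = -6381/(-41026) = -6381*(-1/41026) = 6381/41026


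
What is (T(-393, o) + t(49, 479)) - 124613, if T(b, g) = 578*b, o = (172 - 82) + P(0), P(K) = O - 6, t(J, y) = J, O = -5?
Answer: -351718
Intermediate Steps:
P(K) = -11 (P(K) = -5 - 6 = -11)
o = 79 (o = (172 - 82) - 11 = 90 - 11 = 79)
(T(-393, o) + t(49, 479)) - 124613 = (578*(-393) + 49) - 124613 = (-227154 + 49) - 124613 = -227105 - 124613 = -351718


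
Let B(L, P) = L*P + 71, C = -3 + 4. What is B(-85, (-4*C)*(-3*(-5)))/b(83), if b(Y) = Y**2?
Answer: 5171/6889 ≈ 0.75062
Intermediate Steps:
C = 1
B(L, P) = 71 + L*P
B(-85, (-4*C)*(-3*(-5)))/b(83) = (71 - 85*(-4*1)*(-3*(-5)))/(83**2) = (71 - (-340)*15)/6889 = (71 - 85*(-60))*(1/6889) = (71 + 5100)*(1/6889) = 5171*(1/6889) = 5171/6889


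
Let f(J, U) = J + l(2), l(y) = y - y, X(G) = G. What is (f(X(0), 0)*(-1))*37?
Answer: 0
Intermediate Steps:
l(y) = 0
f(J, U) = J (f(J, U) = J + 0 = J)
(f(X(0), 0)*(-1))*37 = (0*(-1))*37 = 0*37 = 0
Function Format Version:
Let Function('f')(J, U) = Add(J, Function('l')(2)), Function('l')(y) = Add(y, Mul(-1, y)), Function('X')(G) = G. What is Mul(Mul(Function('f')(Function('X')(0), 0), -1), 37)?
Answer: 0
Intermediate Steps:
Function('l')(y) = 0
Function('f')(J, U) = J (Function('f')(J, U) = Add(J, 0) = J)
Mul(Mul(Function('f')(Function('X')(0), 0), -1), 37) = Mul(Mul(0, -1), 37) = Mul(0, 37) = 0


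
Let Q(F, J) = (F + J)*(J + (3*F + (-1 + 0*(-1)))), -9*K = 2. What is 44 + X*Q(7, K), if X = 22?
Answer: 242440/81 ≈ 2993.1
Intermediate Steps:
K = -2/9 (K = -⅑*2 = -2/9 ≈ -0.22222)
Q(F, J) = (F + J)*(-1 + J + 3*F) (Q(F, J) = (F + J)*(J + (3*F + (-1 + 0))) = (F + J)*(J + (3*F - 1)) = (F + J)*(J + (-1 + 3*F)) = (F + J)*(-1 + J + 3*F))
44 + X*Q(7, K) = 44 + 22*((-2/9)² - 1*7 - 1*(-2/9) + 3*7² + 4*7*(-2/9)) = 44 + 22*(4/81 - 7 + 2/9 + 3*49 - 56/9) = 44 + 22*(4/81 - 7 + 2/9 + 147 - 56/9) = 44 + 22*(10858/81) = 44 + 238876/81 = 242440/81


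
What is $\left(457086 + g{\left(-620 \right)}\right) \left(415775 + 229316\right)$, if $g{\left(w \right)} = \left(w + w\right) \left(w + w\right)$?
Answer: $1286753986426$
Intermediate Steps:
$g{\left(w \right)} = 4 w^{2}$ ($g{\left(w \right)} = 2 w 2 w = 4 w^{2}$)
$\left(457086 + g{\left(-620 \right)}\right) \left(415775 + 229316\right) = \left(457086 + 4 \left(-620\right)^{2}\right) \left(415775 + 229316\right) = \left(457086 + 4 \cdot 384400\right) 645091 = \left(457086 + 1537600\right) 645091 = 1994686 \cdot 645091 = 1286753986426$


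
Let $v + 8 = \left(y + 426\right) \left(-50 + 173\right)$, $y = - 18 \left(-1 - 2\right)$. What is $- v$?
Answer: $-59032$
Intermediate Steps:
$y = 54$ ($y = - 18 \left(-1 - 2\right) = \left(-18\right) \left(-3\right) = 54$)
$v = 59032$ ($v = -8 + \left(54 + 426\right) \left(-50 + 173\right) = -8 + 480 \cdot 123 = -8 + 59040 = 59032$)
$- v = \left(-1\right) 59032 = -59032$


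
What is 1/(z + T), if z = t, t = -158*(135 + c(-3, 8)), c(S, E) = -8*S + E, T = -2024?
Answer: -1/28410 ≈ -3.5199e-5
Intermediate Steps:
c(S, E) = E - 8*S
t = -26386 (t = -158*(135 + (8 - 8*(-3))) = -158*(135 + (8 + 24)) = -158*(135 + 32) = -158*167 = -26386)
z = -26386
1/(z + T) = 1/(-26386 - 2024) = 1/(-28410) = -1/28410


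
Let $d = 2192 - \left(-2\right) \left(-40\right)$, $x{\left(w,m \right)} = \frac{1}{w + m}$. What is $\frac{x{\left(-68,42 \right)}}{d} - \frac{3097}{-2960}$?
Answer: $\frac{10628719}{10158720} \approx 1.0463$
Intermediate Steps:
$x{\left(w,m \right)} = \frac{1}{m + w}$
$d = 2112$ ($d = 2192 - 80 = 2112$)
$\frac{x{\left(-68,42 \right)}}{d} - \frac{3097}{-2960} = \frac{1}{\left(42 - 68\right) 2112} - \frac{3097}{-2960} = \frac{1}{-26} \cdot \frac{1}{2112} - - \frac{3097}{2960} = \left(- \frac{1}{26}\right) \frac{1}{2112} + \frac{3097}{2960} = - \frac{1}{54912} + \frac{3097}{2960} = \frac{10628719}{10158720}$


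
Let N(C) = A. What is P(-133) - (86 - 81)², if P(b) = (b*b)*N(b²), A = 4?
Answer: 70731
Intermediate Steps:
N(C) = 4
P(b) = 4*b² (P(b) = (b*b)*4 = b²*4 = 4*b²)
P(-133) - (86 - 81)² = 4*(-133)² - (86 - 81)² = 4*17689 - 1*5² = 70756 - 1*25 = 70756 - 25 = 70731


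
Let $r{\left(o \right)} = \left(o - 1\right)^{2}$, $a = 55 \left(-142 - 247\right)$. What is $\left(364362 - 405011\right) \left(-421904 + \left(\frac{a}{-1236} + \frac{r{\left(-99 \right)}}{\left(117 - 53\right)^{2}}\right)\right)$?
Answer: $\frac{1356568167255539}{79104} \approx 1.7149 \cdot 10^{10}$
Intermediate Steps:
$a = -21395$ ($a = 55 \left(-389\right) = -21395$)
$r{\left(o \right)} = \left(-1 + o\right)^{2}$
$\left(364362 - 405011\right) \left(-421904 + \left(\frac{a}{-1236} + \frac{r{\left(-99 \right)}}{\left(117 - 53\right)^{2}}\right)\right) = \left(364362 - 405011\right) \left(-421904 + \left(- \frac{21395}{-1236} + \frac{\left(-1 - 99\right)^{2}}{\left(117 - 53\right)^{2}}\right)\right) = - 40649 \left(-421904 + \left(\left(-21395\right) \left(- \frac{1}{1236}\right) + \frac{\left(-100\right)^{2}}{64^{2}}\right)\right) = - 40649 \left(-421904 + \left(\frac{21395}{1236} + \frac{10000}{4096}\right)\right) = - 40649 \left(-421904 + \left(\frac{21395}{1236} + 10000 \cdot \frac{1}{4096}\right)\right) = - 40649 \left(-421904 + \left(\frac{21395}{1236} + \frac{625}{256}\right)\right) = - 40649 \left(-421904 + \frac{1562405}{79104}\right) = \left(-40649\right) \left(- \frac{33372731611}{79104}\right) = \frac{1356568167255539}{79104}$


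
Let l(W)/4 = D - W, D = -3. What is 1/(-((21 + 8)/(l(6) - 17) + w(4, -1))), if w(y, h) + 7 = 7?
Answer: 53/29 ≈ 1.8276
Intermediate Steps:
w(y, h) = 0 (w(y, h) = -7 + 7 = 0)
l(W) = -12 - 4*W (l(W) = 4*(-3 - W) = -12 - 4*W)
1/(-((21 + 8)/(l(6) - 17) + w(4, -1))) = 1/(-((21 + 8)/((-12 - 4*6) - 17) + 0)) = 1/(-(29/((-12 - 24) - 17) + 0)) = 1/(-(29/(-36 - 17) + 0)) = 1/(-(29/(-53) + 0)) = 1/(-(29*(-1/53) + 0)) = 1/(-(-29/53 + 0)) = 1/(-1*(-29/53)) = 1/(29/53) = 53/29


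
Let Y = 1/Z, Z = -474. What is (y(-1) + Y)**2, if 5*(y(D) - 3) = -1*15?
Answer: 1/224676 ≈ 4.4509e-6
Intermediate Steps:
y(D) = 0 (y(D) = 3 + (-1*15)/5 = 3 + (1/5)*(-15) = 3 - 3 = 0)
Y = -1/474 (Y = 1/(-474) = -1/474 ≈ -0.0021097)
(y(-1) + Y)**2 = (0 - 1/474)**2 = (-1/474)**2 = 1/224676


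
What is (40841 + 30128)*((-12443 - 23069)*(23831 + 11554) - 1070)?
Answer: -89179162101110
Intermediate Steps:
(40841 + 30128)*((-12443 - 23069)*(23831 + 11554) - 1070) = 70969*(-35512*35385 - 1070) = 70969*(-1256592120 - 1070) = 70969*(-1256593190) = -89179162101110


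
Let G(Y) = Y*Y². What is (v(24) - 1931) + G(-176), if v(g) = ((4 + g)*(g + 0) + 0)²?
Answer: -5002123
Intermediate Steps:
G(Y) = Y³
v(g) = g²*(4 + g)² (v(g) = ((4 + g)*g + 0)² = (g*(4 + g) + 0)² = (g*(4 + g))² = g²*(4 + g)²)
(v(24) - 1931) + G(-176) = (24²*(4 + 24)² - 1931) + (-176)³ = (576*28² - 1931) - 5451776 = (576*784 - 1931) - 5451776 = (451584 - 1931) - 5451776 = 449653 - 5451776 = -5002123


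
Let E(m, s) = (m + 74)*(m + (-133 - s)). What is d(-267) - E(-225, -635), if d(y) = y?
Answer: 41560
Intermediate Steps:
E(m, s) = (74 + m)*(-133 + m - s)
d(-267) - E(-225, -635) = -267 - (-9842 + (-225)**2 - 74*(-635) - 59*(-225) - 1*(-225)*(-635)) = -267 - (-9842 + 50625 + 46990 + 13275 - 142875) = -267 - 1*(-41827) = -267 + 41827 = 41560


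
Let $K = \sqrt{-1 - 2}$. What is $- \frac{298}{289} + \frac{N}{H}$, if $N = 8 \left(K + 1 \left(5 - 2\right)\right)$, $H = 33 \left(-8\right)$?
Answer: $- \frac{3567}{3179} - \frac{i \sqrt{3}}{33} \approx -1.1221 - 0.052486 i$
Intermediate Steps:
$K = i \sqrt{3}$ ($K = \sqrt{-3} = i \sqrt{3} \approx 1.732 i$)
$H = -264$
$N = 24 + 8 i \sqrt{3}$ ($N = 8 \left(i \sqrt{3} + 1 \left(5 - 2\right)\right) = 8 \left(i \sqrt{3} + 1 \cdot 3\right) = 8 \left(i \sqrt{3} + 3\right) = 8 \left(3 + i \sqrt{3}\right) = 24 + 8 i \sqrt{3} \approx 24.0 + 13.856 i$)
$- \frac{298}{289} + \frac{N}{H} = - \frac{298}{289} + \frac{24 + 8 i \sqrt{3}}{-264} = \left(-298\right) \frac{1}{289} + \left(24 + 8 i \sqrt{3}\right) \left(- \frac{1}{264}\right) = - \frac{298}{289} - \left(\frac{1}{11} + \frac{i \sqrt{3}}{33}\right) = - \frac{3567}{3179} - \frac{i \sqrt{3}}{33}$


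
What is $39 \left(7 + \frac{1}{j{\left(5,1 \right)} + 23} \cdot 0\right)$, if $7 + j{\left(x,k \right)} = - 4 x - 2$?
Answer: $273$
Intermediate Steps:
$j{\left(x,k \right)} = -9 - 4 x$ ($j{\left(x,k \right)} = -7 - \left(2 + 4 x\right) = -9 - 4 x$)
$39 \left(7 + \frac{1}{j{\left(5,1 \right)} + 23} \cdot 0\right) = 39 \left(7 + \frac{1}{\left(-9 - 20\right) + 23} \cdot 0\right) = 39 \left(7 + \frac{1}{-29 + 23} \cdot 0\right) = 39 \left(7 + \frac{1}{-6} \cdot 0\right) = 39 \left(7 - 0\right) = 39 \left(7 + 0\right) = 39 \cdot 7 = 273$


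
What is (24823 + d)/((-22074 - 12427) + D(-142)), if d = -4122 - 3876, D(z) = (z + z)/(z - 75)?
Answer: -3651025/7486433 ≈ -0.48769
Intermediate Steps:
D(z) = 2*z/(-75 + z) (D(z) = (2*z)/(-75 + z) = 2*z/(-75 + z))
d = -7998
(24823 + d)/((-22074 - 12427) + D(-142)) = (24823 - 7998)/((-22074 - 12427) + 2*(-142)/(-75 - 142)) = 16825/(-34501 + 2*(-142)/(-217)) = 16825/(-34501 + 2*(-142)*(-1/217)) = 16825/(-34501 + 284/217) = 16825/(-7486433/217) = 16825*(-217/7486433) = -3651025/7486433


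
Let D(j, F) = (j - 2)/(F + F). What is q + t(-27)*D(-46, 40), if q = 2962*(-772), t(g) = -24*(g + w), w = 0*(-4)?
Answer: -11435264/5 ≈ -2.2871e+6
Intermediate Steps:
D(j, F) = (-2 + j)/(2*F) (D(j, F) = (-2 + j)/((2*F)) = (-2 + j)*(1/(2*F)) = (-2 + j)/(2*F))
w = 0
t(g) = -24*g (t(g) = -24*(g + 0) = -24*g)
q = -2286664
q + t(-27)*D(-46, 40) = -2286664 + (-24*(-27))*((1/2)*(-2 - 46)/40) = -2286664 + 648*((1/2)*(1/40)*(-48)) = -2286664 + 648*(-3/5) = -2286664 - 1944/5 = -11435264/5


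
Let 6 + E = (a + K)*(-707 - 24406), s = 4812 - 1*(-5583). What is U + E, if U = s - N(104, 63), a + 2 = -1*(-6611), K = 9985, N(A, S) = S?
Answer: -416714796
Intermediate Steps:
a = 6609 (a = -2 - 1*(-6611) = -2 + 6611 = 6609)
s = 10395 (s = 4812 + 5583 = 10395)
E = -416725128 (E = -6 + (6609 + 9985)*(-707 - 24406) = -6 + 16594*(-25113) = -6 - 416725122 = -416725128)
U = 10332 (U = 10395 - 1*63 = 10395 - 63 = 10332)
U + E = 10332 - 416725128 = -416714796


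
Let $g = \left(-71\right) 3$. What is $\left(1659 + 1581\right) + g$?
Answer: $3027$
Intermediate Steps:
$g = -213$
$\left(1659 + 1581\right) + g = \left(1659 + 1581\right) - 213 = 3240 - 213 = 3027$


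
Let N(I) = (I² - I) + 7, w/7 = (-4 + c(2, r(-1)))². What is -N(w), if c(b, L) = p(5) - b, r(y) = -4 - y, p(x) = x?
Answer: -49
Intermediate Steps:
c(b, L) = 5 - b
w = 7 (w = 7*(-4 + (5 - 1*2))² = 7*(-4 + (5 - 2))² = 7*(-4 + 3)² = 7*(-1)² = 7*1 = 7)
N(I) = 7 + I² - I
-N(w) = -(7 + 7² - 1*7) = -(7 + 49 - 7) = -1*49 = -49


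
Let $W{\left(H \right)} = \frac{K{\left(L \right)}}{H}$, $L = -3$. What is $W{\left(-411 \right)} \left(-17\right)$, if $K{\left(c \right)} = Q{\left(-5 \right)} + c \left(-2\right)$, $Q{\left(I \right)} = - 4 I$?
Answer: $\frac{442}{411} \approx 1.0754$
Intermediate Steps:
$K{\left(c \right)} = 20 - 2 c$ ($K{\left(c \right)} = \left(-4\right) \left(-5\right) + c \left(-2\right) = 20 - 2 c$)
$W{\left(H \right)} = \frac{26}{H}$ ($W{\left(H \right)} = \frac{20 - -6}{H} = \frac{20 + 6}{H} = \frac{26}{H}$)
$W{\left(-411 \right)} \left(-17\right) = \frac{26}{-411} \left(-17\right) = 26 \left(- \frac{1}{411}\right) \left(-17\right) = \left(- \frac{26}{411}\right) \left(-17\right) = \frac{442}{411}$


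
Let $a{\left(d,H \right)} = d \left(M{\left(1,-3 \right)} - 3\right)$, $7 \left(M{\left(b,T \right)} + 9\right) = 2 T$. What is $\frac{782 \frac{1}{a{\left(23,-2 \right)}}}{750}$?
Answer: $- \frac{119}{33750} \approx -0.0035259$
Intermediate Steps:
$M{\left(b,T \right)} = -9 + \frac{2 T}{7}$
$a{\left(d,H \right)} = - \frac{90 d}{7}$ ($a{\left(d,H \right)} = d \left(\left(-9 + \frac{2}{7} \left(-3\right)\right) - 3\right) = d \left(\left(-9 - \frac{6}{7}\right) - 3\right) = d \left(- \frac{69}{7} - 3\right) = d \left(- \frac{90}{7}\right) = - \frac{90 d}{7}$)
$\frac{782 \frac{1}{a{\left(23,-2 \right)}}}{750} = \frac{782 \frac{1}{\left(- \frac{90}{7}\right) 23}}{750} = \frac{782}{- \frac{2070}{7}} \cdot \frac{1}{750} = 782 \left(- \frac{7}{2070}\right) \frac{1}{750} = \left(- \frac{119}{45}\right) \frac{1}{750} = - \frac{119}{33750}$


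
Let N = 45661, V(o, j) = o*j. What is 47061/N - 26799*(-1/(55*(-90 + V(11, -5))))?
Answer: -11017632/4729175 ≈ -2.3297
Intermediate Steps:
V(o, j) = j*o
47061/N - 26799*(-1/(55*(-90 + V(11, -5)))) = 47061/45661 - 26799*(-1/(55*(-90 - 5*11))) = 47061*(1/45661) - 26799*(-1/(55*(-90 - 55))) = 6723/6523 - 26799/((-55*(-145))) = 6723/6523 - 26799/7975 = -11017632/4729175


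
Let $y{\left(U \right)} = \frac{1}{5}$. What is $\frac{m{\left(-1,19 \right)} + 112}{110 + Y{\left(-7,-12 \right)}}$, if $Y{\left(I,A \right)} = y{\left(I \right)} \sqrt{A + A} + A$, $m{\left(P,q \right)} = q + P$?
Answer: $\frac{79625}{60031} - \frac{325 i \sqrt{6}}{60031} \approx 1.3264 - 0.013261 i$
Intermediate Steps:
$m{\left(P,q \right)} = P + q$
$y{\left(U \right)} = \frac{1}{5}$
$Y{\left(I,A \right)} = A + \frac{\sqrt{2} \sqrt{A}}{5}$ ($Y{\left(I,A \right)} = \frac{\sqrt{A + A}}{5} + A = \frac{\sqrt{2 A}}{5} + A = \frac{\sqrt{2} \sqrt{A}}{5} + A = A + \frac{\sqrt{2} \sqrt{A}}{5}$)
$\frac{m{\left(-1,19 \right)} + 112}{110 + Y{\left(-7,-12 \right)}} = \frac{\left(-1 + 19\right) + 112}{110 - \left(12 - \frac{\sqrt{2} \sqrt{-12}}{5}\right)} = \frac{18 + 112}{110 - \left(12 - \frac{\sqrt{2} \cdot 2 i \sqrt{3}}{5}\right)} = \frac{130}{110 - \left(12 - \frac{2 i \sqrt{6}}{5}\right)} = \frac{130}{98 + \frac{2 i \sqrt{6}}{5}}$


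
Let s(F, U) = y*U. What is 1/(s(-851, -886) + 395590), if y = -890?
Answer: 1/1184130 ≈ 8.4450e-7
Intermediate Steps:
s(F, U) = -890*U
1/(s(-851, -886) + 395590) = 1/(-890*(-886) + 395590) = 1/(788540 + 395590) = 1/1184130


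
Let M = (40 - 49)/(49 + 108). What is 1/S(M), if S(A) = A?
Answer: -157/9 ≈ -17.444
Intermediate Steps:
M = -9/157 ≈ -0.057325
1/S(M) = 1/(-9/157) = -157/9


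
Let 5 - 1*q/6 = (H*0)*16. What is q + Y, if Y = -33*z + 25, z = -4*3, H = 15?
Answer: 451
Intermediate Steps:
z = -12
Y = 421 (Y = -33*(-12) + 25 = 396 + 25 = 421)
q = 30 (q = 30 - 6*15*0*16 = 30 - 0*16 = 30 - 6*0 = 30 + 0 = 30)
q + Y = 30 + 421 = 451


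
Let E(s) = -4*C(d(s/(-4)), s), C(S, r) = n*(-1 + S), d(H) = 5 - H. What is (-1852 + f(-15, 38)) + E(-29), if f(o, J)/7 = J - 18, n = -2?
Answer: -1738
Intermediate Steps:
f(o, J) = -126 + 7*J (f(o, J) = 7*(J - 18) = 7*(-18 + J) = -126 + 7*J)
C(S, r) = 2 - 2*S (C(S, r) = -2*(-1 + S) = 2 - 2*S)
E(s) = 32 + 2*s (E(s) = -4*(2 - 2*(5 - s/(-4))) = -4*(2 - 2*(5 - s*(-1)/4)) = -4*(2 - 2*(5 - (-1)*s/4)) = -4*(2 - 2*(5 + s/4)) = -4*(2 + (-10 - s/2)) = -4*(-8 - s/2) = 32 + 2*s)
(-1852 + f(-15, 38)) + E(-29) = (-1852 + (-126 + 7*38)) + (32 + 2*(-29)) = (-1852 + (-126 + 266)) + (32 - 58) = (-1852 + 140) - 26 = -1712 - 26 = -1738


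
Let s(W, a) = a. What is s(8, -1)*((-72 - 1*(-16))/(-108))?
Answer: -14/27 ≈ -0.51852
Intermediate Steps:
s(8, -1)*((-72 - 1*(-16))/(-108)) = -(-72 - 1*(-16))/(-108) = -(-72 + 16)*(-1)/108 = -(-56)*(-1)/108 = -1*14/27 = -14/27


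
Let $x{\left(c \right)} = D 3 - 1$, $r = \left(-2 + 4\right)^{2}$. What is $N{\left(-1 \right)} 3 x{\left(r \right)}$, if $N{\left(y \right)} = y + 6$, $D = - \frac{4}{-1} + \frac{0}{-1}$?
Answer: $165$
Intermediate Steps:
$D = 4$ ($D = \left(-4\right) \left(-1\right) + 0 \left(-1\right) = 4 + 0 = 4$)
$N{\left(y \right)} = 6 + y$
$r = 4$ ($r = 2^{2} = 4$)
$x{\left(c \right)} = 11$ ($x{\left(c \right)} = 4 \cdot 3 - 1 = 12 - 1 = 11$)
$N{\left(-1 \right)} 3 x{\left(r \right)} = \left(6 - 1\right) 3 \cdot 11 = 5 \cdot 3 \cdot 11 = 15 \cdot 11 = 165$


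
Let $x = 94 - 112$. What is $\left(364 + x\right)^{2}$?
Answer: $119716$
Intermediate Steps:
$x = -18$ ($x = 94 - 112 = -18$)
$\left(364 + x\right)^{2} = \left(364 - 18\right)^{2} = 346^{2} = 119716$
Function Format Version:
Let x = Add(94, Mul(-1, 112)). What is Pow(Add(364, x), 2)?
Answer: 119716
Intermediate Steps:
x = -18 (x = Add(94, -112) = -18)
Pow(Add(364, x), 2) = Pow(Add(364, -18), 2) = Pow(346, 2) = 119716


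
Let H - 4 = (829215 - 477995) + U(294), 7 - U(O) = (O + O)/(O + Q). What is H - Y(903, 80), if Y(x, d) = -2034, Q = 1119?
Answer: 166387619/471 ≈ 3.5326e+5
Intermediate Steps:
U(O) = 7 - 2*O/(1119 + O) (U(O) = 7 - (O + O)/(O + 1119) = 7 - 2*O/(1119 + O))
H = 165429605/471 (H = 4 + ((829215 - 477995) + (7833 + 5*294)/(1119 + 294)) = 4 + (351220 + (7833 + 1470)/1413) = 4 + (351220 + (1/1413)*9303) = 4 + (351220 + 3101/471) = 4 + 165427721/471 = 165429605/471 ≈ 3.5123e+5)
H - Y(903, 80) = 165429605/471 - 1*(-2034) = 165429605/471 + 2034 = 166387619/471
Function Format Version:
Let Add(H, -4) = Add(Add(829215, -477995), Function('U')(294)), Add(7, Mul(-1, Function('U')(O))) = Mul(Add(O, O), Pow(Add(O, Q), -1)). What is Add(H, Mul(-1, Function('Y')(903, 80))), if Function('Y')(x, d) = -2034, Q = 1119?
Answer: Rational(166387619, 471) ≈ 3.5326e+5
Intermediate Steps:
Function('U')(O) = Add(7, Mul(-2, O, Pow(Add(1119, O), -1))) (Function('U')(O) = Add(7, Mul(-1, Mul(Add(O, O), Pow(Add(O, 1119), -1)))) = Add(7, Mul(-1, Mul(Mul(2, O), Pow(Add(1119, O), -1)))) = Add(7, Mul(-1, Mul(2, O, Pow(Add(1119, O), -1)))) = Add(7, Mul(-2, O, Pow(Add(1119, O), -1))))
H = Rational(165429605, 471) (H = Add(4, Add(Add(829215, -477995), Mul(Pow(Add(1119, 294), -1), Add(7833, Mul(5, 294))))) = Add(4, Add(351220, Mul(Pow(1413, -1), Add(7833, 1470)))) = Add(4, Add(351220, Mul(Rational(1, 1413), 9303))) = Add(4, Add(351220, Rational(3101, 471))) = Add(4, Rational(165427721, 471)) = Rational(165429605, 471) ≈ 3.5123e+5)
Add(H, Mul(-1, Function('Y')(903, 80))) = Add(Rational(165429605, 471), Mul(-1, -2034)) = Add(Rational(165429605, 471), 2034) = Rational(166387619, 471)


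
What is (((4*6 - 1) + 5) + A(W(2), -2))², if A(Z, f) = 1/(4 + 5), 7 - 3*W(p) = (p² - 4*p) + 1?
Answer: 64009/81 ≈ 790.23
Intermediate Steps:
W(p) = 2 - p²/3 + 4*p/3 (W(p) = 7/3 - ((p² - 4*p) + 1)/3 = 7/3 - (1 + p² - 4*p)/3 = 7/3 + (-⅓ - p²/3 + 4*p/3) = 2 - p²/3 + 4*p/3)
A(Z, f) = ⅑ (A(Z, f) = 1/9 = ⅑)
(((4*6 - 1) + 5) + A(W(2), -2))² = (((4*6 - 1) + 5) + ⅑)² = (((24 - 1) + 5) + ⅑)² = ((23 + 5) + ⅑)² = (28 + ⅑)² = (253/9)² = 64009/81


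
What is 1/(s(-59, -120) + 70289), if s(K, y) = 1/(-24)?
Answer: 24/1686935 ≈ 1.4227e-5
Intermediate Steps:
s(K, y) = -1/24
1/(s(-59, -120) + 70289) = 1/(-1/24 + 70289) = 1/(1686935/24) = 24/1686935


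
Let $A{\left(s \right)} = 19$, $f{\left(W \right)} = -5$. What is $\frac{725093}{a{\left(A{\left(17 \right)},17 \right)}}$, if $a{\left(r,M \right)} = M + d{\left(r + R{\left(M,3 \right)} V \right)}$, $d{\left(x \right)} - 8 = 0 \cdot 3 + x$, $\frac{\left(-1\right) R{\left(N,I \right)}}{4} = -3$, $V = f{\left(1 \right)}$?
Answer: $- \frac{725093}{16} \approx -45318.0$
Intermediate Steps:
$V = -5$
$R{\left(N,I \right)} = 12$ ($R{\left(N,I \right)} = \left(-4\right) \left(-3\right) = 12$)
$d{\left(x \right)} = 8 + x$ ($d{\left(x \right)} = 8 + \left(0 \cdot 3 + x\right) = 8 + \left(0 + x\right) = 8 + x$)
$a{\left(r,M \right)} = -52 + M + r$ ($a{\left(r,M \right)} = M + \left(8 + \left(r + 12 \left(-5\right)\right)\right) = M + \left(8 + \left(r - 60\right)\right) = M + \left(8 + \left(-60 + r\right)\right) = M + \left(-52 + r\right) = -52 + M + r$)
$\frac{725093}{a{\left(A{\left(17 \right)},17 \right)}} = \frac{725093}{-52 + 17 + 19} = \frac{725093}{-16} = 725093 \left(- \frac{1}{16}\right) = - \frac{725093}{16}$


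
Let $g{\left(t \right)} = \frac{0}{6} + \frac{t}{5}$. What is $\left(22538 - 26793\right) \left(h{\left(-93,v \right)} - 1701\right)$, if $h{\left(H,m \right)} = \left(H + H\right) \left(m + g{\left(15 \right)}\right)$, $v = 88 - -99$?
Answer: $157609455$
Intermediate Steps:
$g{\left(t \right)} = \frac{t}{5}$ ($g{\left(t \right)} = 0 \cdot \frac{1}{6} + t \frac{1}{5} = 0 + \frac{t}{5} = \frac{t}{5}$)
$v = 187$ ($v = 88 + 99 = 187$)
$h{\left(H,m \right)} = 2 H \left(3 + m\right)$ ($h{\left(H,m \right)} = \left(H + H\right) \left(m + \frac{1}{5} \cdot 15\right) = 2 H \left(m + 3\right) = 2 H \left(3 + m\right)$)
$\left(22538 - 26793\right) \left(h{\left(-93,v \right)} - 1701\right) = \left(22538 - 26793\right) \left(2 \left(-93\right) \left(3 + 187\right) - 1701\right) = - 4255 \left(2 \left(-93\right) 190 - 1701\right) = - 4255 \left(-35340 - 1701\right) = \left(-4255\right) \left(-37041\right) = 157609455$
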